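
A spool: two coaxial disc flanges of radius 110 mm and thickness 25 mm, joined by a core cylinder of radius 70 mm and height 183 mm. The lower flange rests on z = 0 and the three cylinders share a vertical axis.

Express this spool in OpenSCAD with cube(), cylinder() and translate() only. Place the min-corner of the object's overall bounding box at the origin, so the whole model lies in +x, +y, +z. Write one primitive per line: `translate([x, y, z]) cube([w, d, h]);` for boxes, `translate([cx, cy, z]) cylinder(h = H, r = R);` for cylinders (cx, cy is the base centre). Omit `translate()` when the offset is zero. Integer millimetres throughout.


translate([110, 110, 0]) cylinder(h = 25, r = 110);
translate([110, 110, 25]) cylinder(h = 183, r = 70);
translate([110, 110, 208]) cylinder(h = 25, r = 110);


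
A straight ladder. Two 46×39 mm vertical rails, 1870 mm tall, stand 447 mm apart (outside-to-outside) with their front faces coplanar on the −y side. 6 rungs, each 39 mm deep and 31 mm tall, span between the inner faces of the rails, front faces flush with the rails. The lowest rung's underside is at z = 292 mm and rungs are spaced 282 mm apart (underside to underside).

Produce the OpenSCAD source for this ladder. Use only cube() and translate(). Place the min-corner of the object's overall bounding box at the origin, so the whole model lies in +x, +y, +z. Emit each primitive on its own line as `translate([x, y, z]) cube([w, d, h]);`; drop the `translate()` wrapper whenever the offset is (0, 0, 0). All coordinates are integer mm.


cube([46, 39, 1870]);
translate([401, 0, 0]) cube([46, 39, 1870]);
translate([46, 0, 292]) cube([355, 39, 31]);
translate([46, 0, 574]) cube([355, 39, 31]);
translate([46, 0, 856]) cube([355, 39, 31]);
translate([46, 0, 1138]) cube([355, 39, 31]);
translate([46, 0, 1420]) cube([355, 39, 31]);
translate([46, 0, 1702]) cube([355, 39, 31]);


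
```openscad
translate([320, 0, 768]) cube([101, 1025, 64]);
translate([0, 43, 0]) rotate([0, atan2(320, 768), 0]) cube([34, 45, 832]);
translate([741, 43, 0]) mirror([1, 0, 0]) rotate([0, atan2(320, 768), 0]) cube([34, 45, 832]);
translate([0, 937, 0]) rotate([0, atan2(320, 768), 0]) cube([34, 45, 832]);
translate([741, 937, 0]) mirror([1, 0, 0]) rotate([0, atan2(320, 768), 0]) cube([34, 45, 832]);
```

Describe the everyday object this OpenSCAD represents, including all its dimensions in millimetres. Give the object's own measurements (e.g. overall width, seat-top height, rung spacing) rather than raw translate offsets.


A sawhorse. A 101×1025×64 mm beam (x, y, z) sits on two A-frame leg pairs. Each pair is two raked legs of 34×45 mm section (45 mm along y) splaying symmetrically in x. Each leg rises 768 mm vertically over 320 mm of horizontal reach and is 832 mm long along its own axis. Every leg's outer bottom edge rests on the floor and its outer top edge meets a bottom edge of the beam — the left legs (tilting toward +x) meet the beam's −x bottom edge, the right legs (their mirror images, tilting toward −x) meet its +x bottom edge — so the leg tops tuck under the beam, the beam's underside is 768 mm above the floor, and the feet are 741 mm apart outside-to-outside with the beam centred between them. The two leg pairs are set in 43 mm from either end of the beam.


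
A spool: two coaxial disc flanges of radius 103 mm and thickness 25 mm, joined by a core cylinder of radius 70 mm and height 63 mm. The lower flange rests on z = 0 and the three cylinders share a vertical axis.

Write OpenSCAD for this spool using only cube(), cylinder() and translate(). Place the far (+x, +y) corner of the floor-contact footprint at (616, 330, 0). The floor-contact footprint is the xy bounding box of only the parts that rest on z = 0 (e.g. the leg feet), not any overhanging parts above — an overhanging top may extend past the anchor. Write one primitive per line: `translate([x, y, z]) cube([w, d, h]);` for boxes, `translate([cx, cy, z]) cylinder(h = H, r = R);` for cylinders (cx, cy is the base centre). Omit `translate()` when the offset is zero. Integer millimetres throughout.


translate([513, 227, 0]) cylinder(h = 25, r = 103);
translate([513, 227, 25]) cylinder(h = 63, r = 70);
translate([513, 227, 88]) cylinder(h = 25, r = 103);


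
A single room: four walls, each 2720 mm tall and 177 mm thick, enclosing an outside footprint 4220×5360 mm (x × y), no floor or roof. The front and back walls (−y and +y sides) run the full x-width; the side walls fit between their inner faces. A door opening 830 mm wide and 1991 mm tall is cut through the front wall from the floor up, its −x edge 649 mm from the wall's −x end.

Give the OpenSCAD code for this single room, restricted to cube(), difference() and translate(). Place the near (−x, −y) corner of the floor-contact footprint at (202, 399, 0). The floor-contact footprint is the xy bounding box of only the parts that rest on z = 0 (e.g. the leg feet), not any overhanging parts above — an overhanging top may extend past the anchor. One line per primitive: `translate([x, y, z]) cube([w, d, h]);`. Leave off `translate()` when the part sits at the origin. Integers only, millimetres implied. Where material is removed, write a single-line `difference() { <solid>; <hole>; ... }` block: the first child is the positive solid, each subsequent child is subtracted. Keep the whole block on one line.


difference() { translate([202, 399, 0]) cube([4220, 177, 2720]); translate([851, 399, 0]) cube([830, 177, 1991]); }
translate([202, 5582, 0]) cube([4220, 177, 2720]);
translate([202, 576, 0]) cube([177, 5006, 2720]);
translate([4245, 576, 0]) cube([177, 5006, 2720]);


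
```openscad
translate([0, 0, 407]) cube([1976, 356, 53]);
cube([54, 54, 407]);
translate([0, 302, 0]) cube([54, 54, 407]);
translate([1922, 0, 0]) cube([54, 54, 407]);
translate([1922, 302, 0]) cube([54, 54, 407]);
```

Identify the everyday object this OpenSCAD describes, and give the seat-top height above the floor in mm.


A bench. The seat-top height is 460 mm.

A long slab on four corner posts — a bench. The slab sits at z = 407 with thickness 53, so the top is 407 + 53 = 460 mm.


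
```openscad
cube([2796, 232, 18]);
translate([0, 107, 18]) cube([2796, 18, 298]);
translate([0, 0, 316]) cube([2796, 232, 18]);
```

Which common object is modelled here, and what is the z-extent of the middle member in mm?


An I-beam. The web height is 298 mm.

Two wide flanges with a thin centred web — an I-beam. Overall 334 mm minus two 18 mm flanges gives a web of 334 − 2·18 = 298 mm.


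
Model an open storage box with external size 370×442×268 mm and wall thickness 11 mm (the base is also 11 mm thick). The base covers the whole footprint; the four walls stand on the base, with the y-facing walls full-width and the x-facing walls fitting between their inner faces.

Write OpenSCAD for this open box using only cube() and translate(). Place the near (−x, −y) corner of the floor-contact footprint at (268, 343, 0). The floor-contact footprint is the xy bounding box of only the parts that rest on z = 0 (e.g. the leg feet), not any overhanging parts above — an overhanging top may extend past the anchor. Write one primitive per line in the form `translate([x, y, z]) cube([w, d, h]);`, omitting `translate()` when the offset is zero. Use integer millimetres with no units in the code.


translate([268, 343, 0]) cube([370, 442, 11]);
translate([268, 343, 11]) cube([370, 11, 257]);
translate([268, 774, 11]) cube([370, 11, 257]);
translate([268, 354, 11]) cube([11, 420, 257]);
translate([627, 354, 11]) cube([11, 420, 257]);


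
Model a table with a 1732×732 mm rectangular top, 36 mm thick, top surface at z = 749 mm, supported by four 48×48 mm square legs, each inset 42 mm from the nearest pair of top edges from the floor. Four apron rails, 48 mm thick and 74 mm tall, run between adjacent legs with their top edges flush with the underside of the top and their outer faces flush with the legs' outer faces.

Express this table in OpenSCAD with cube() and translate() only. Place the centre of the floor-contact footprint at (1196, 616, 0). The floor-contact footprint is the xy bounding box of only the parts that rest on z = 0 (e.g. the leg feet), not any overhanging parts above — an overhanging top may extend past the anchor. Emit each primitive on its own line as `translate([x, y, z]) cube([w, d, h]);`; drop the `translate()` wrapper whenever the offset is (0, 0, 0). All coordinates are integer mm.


// leg_h = 749 - 36 = 713
// apron z = 713 - 74 = 639
translate([330, 250, 713]) cube([1732, 732, 36]);
translate([372, 292, 0]) cube([48, 48, 713]);
translate([1972, 292, 0]) cube([48, 48, 713]);
translate([372, 892, 0]) cube([48, 48, 713]);
translate([1972, 892, 0]) cube([48, 48, 713]);
translate([420, 292, 639]) cube([1552, 48, 74]);
translate([420, 892, 639]) cube([1552, 48, 74]);
translate([372, 340, 639]) cube([48, 552, 74]);
translate([1972, 340, 639]) cube([48, 552, 74]);


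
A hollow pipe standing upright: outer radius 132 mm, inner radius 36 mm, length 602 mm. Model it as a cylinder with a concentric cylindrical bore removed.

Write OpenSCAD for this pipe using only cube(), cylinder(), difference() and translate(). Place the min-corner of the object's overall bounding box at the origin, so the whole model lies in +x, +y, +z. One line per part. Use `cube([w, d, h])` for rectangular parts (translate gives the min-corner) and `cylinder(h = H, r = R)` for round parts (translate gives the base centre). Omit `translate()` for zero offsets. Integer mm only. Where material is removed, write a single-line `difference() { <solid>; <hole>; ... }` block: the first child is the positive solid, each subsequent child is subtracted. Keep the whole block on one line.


difference() { translate([132, 132, 0]) cylinder(h = 602, r = 132); translate([132, 132, 0]) cylinder(h = 602, r = 36); }


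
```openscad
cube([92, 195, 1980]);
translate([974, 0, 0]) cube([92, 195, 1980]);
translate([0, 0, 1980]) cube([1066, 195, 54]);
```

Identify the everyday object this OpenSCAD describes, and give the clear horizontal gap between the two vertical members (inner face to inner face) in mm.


A door frame. The clear opening width is 882 mm.

Two 1980 mm tall posts with a header on top — a door frame. The left jamb is 92 mm wide at x = 0; the right jamb starts at x = 974. The clear opening is 974 − 92 = 882 mm.


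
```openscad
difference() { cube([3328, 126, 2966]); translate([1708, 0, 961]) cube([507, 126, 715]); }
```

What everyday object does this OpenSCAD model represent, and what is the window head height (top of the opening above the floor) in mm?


A wall with a window opening. The window head height is 1676 mm.

A wall with a rectangular opening subtracted — a window. Sill at z = 961, opening 715 mm tall, so the head is at 961 + 715 = 1676 mm.


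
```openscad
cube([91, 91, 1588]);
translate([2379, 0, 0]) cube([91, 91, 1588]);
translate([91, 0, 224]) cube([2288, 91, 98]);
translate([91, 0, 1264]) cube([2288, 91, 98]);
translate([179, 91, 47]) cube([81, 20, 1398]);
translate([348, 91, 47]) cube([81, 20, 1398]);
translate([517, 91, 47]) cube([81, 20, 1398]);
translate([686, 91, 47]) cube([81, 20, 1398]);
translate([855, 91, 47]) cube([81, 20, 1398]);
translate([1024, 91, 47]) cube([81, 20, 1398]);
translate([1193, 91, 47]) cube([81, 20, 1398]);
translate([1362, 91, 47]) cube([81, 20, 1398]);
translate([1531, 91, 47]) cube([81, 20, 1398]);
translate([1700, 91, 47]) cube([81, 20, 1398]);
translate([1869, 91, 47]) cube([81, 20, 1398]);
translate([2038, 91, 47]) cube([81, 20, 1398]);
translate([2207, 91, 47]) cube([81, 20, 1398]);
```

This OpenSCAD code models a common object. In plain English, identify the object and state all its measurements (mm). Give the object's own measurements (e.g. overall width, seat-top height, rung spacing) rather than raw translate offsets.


A fence section. Two 91×91 mm posts, 1588 mm tall, stand on the floor with a clear span of 2288 mm between their inner faces. Two horizontal rails of 91×98 mm section span the gap between the posts with their undersides at z = 224 mm and z = 1264 mm, flush with the posts' −y face. 13 pickets, each 81 mm wide, 20 mm thick and 1398 mm tall, are fixed to the +y face of the rails with their bottoms at z = 47 mm, spaced across the span with a 88 mm gap after the −x post and between neighbouring pickets, with 91 mm left before the +x post.


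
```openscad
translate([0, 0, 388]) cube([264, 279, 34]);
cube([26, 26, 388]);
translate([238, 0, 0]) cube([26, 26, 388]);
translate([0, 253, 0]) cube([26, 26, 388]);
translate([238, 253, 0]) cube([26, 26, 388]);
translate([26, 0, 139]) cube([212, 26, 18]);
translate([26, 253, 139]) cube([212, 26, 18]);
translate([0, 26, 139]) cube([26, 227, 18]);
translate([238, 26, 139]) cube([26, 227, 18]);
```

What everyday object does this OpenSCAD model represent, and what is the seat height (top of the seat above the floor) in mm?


A stool. The seat height is 422 mm.

A 264×279×34 slab at z = 388 on four corner posts — a stool. The seat top is 388 + 34 = 422 mm.


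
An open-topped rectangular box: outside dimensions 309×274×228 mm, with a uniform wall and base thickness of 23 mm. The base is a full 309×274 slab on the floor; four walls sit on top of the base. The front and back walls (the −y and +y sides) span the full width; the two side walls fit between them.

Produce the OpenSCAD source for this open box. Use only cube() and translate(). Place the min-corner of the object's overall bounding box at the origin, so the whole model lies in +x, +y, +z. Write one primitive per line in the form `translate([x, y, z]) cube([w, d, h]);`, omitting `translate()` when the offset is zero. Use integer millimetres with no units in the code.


cube([309, 274, 23]);
translate([0, 0, 23]) cube([309, 23, 205]);
translate([0, 251, 23]) cube([309, 23, 205]);
translate([0, 23, 23]) cube([23, 228, 205]);
translate([286, 23, 23]) cube([23, 228, 205]);


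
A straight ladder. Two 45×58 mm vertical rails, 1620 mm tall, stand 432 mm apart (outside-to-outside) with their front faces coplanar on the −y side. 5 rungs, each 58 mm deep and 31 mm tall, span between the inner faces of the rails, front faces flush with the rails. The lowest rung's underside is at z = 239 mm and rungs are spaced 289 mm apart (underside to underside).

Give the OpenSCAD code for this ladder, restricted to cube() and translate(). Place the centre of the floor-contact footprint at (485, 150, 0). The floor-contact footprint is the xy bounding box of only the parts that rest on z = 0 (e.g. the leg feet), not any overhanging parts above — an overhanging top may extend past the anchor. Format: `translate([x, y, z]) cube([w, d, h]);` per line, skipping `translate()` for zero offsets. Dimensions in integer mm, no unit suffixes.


translate([269, 121, 0]) cube([45, 58, 1620]);
translate([656, 121, 0]) cube([45, 58, 1620]);
translate([314, 121, 239]) cube([342, 58, 31]);
translate([314, 121, 528]) cube([342, 58, 31]);
translate([314, 121, 817]) cube([342, 58, 31]);
translate([314, 121, 1106]) cube([342, 58, 31]);
translate([314, 121, 1395]) cube([342, 58, 31]);


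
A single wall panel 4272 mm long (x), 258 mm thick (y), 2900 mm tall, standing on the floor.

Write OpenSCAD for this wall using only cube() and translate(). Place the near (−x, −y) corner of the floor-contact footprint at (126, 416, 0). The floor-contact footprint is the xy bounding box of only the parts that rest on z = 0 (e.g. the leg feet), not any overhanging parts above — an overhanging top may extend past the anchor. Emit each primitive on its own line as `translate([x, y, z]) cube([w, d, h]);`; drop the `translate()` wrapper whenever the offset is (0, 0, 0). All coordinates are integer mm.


translate([126, 416, 0]) cube([4272, 258, 2900]);


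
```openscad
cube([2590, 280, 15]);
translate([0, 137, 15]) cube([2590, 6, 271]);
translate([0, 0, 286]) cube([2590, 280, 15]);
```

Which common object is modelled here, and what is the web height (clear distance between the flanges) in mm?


An I-beam. The web height is 271 mm.

Two wide flanges with a thin centred web — an I-beam. Overall 301 mm minus two 15 mm flanges gives a web of 301 − 2·15 = 271 mm.


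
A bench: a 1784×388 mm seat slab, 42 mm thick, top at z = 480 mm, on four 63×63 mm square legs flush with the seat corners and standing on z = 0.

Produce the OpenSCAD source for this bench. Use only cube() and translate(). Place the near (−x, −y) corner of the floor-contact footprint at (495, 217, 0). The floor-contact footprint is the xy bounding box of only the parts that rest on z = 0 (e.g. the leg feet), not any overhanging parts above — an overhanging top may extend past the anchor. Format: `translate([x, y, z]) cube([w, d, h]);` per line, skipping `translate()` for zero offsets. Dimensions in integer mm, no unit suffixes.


translate([495, 217, 438]) cube([1784, 388, 42]);
translate([495, 217, 0]) cube([63, 63, 438]);
translate([495, 542, 0]) cube([63, 63, 438]);
translate([2216, 217, 0]) cube([63, 63, 438]);
translate([2216, 542, 0]) cube([63, 63, 438]);


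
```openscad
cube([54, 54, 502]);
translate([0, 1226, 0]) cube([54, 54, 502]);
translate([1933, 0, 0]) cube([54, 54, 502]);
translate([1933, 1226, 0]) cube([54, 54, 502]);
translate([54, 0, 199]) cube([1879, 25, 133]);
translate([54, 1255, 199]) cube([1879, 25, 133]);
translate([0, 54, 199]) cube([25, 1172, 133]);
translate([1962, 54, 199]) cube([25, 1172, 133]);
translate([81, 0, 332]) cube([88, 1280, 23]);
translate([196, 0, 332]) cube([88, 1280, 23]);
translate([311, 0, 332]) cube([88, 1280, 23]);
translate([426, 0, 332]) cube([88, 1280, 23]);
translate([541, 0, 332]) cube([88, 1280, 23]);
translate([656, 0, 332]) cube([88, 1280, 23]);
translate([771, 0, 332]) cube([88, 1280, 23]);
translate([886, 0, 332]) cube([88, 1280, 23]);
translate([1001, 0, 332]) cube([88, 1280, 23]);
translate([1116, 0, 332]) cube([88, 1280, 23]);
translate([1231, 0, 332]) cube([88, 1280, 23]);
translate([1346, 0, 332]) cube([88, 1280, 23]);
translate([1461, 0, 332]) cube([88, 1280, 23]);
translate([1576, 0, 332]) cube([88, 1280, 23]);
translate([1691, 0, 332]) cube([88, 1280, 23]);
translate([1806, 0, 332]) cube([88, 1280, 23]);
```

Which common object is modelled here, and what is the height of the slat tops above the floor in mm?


A bed frame. The slat-top height is 355 mm.

Four posts, four rails, and a row of slats — a bed frame. Slats sit on the rails at z = 199 + 133 = 332; with slat thickness 23, the top is 355 mm.


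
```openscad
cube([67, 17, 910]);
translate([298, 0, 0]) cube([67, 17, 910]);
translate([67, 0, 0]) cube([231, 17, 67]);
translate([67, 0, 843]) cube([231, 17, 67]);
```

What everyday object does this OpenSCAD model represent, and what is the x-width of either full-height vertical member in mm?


A picture frame. The border width is 67 mm.

Four thin pieces enclosing a rectangular opening — a picture frame. The two full-height stiles are 910 mm tall; the top rail sits at z = 843 and is 67 mm tall, so the border above the opening is 910 − 843 = 67 mm, matching the stile x-width.


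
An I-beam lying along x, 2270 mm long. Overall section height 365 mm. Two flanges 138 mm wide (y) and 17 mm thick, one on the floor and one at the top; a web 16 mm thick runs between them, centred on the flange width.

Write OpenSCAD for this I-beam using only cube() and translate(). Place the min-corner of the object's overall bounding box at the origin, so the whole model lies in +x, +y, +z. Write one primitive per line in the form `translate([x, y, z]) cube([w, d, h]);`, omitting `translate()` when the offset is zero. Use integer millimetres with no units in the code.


cube([2270, 138, 17]);
translate([0, 61, 17]) cube([2270, 16, 331]);
translate([0, 0, 348]) cube([2270, 138, 17]);


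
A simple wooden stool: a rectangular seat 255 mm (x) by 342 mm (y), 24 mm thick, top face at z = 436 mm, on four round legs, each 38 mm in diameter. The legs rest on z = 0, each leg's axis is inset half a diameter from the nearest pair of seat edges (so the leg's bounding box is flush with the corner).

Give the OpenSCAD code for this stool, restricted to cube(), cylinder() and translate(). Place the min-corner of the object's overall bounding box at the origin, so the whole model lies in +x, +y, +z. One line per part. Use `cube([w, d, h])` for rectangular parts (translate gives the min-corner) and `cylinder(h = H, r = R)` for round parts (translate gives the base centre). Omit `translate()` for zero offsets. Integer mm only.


translate([0, 0, 412]) cube([255, 342, 24]);
translate([19, 19, 0]) cylinder(h = 412, r = 19);
translate([236, 19, 0]) cylinder(h = 412, r = 19);
translate([19, 323, 0]) cylinder(h = 412, r = 19);
translate([236, 323, 0]) cylinder(h = 412, r = 19);


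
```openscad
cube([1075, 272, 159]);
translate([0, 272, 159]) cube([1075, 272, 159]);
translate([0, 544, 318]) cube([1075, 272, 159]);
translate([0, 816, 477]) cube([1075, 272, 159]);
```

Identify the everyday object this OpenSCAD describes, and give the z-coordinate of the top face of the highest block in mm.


A staircase. The total rise is 636 mm.

4 identical blocks, each offset up and back from the previous — a staircase. Each step is 159 mm tall and there are 4 of them, so the total rise is 4 × 159 = 636 mm.


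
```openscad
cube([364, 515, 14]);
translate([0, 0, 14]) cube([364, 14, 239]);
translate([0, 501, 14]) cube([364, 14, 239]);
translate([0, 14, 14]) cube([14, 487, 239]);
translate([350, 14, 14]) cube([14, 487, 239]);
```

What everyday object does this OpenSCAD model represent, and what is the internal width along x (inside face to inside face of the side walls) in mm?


An open box. The internal width is 336 mm.

A 364×515 base slab with four walls standing on it — an open box. The base is 364 mm wide and the walls are 14 mm thick, so the internal width is 364 − 2 × 14 = 336 mm.


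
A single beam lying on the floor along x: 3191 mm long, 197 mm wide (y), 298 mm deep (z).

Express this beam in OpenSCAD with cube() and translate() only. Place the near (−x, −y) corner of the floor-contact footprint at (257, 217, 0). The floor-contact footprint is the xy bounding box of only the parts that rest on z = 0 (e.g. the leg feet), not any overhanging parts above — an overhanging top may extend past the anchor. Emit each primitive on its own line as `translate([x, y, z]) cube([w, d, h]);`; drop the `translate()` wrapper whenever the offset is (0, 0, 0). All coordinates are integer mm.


translate([257, 217, 0]) cube([3191, 197, 298]);


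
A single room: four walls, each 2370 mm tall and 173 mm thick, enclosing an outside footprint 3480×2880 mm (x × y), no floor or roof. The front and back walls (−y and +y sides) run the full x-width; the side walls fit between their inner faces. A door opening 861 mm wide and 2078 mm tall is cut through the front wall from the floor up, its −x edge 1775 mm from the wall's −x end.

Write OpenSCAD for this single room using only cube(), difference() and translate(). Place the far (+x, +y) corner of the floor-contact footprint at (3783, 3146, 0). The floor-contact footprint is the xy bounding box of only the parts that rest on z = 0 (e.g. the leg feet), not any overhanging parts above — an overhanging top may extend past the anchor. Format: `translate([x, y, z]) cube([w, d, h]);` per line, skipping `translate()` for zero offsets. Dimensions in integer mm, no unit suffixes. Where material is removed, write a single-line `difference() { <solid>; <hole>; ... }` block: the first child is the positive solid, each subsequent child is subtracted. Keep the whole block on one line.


difference() { translate([303, 266, 0]) cube([3480, 173, 2370]); translate([2078, 266, 0]) cube([861, 173, 2078]); }
translate([303, 2973, 0]) cube([3480, 173, 2370]);
translate([303, 439, 0]) cube([173, 2534, 2370]);
translate([3610, 439, 0]) cube([173, 2534, 2370]);


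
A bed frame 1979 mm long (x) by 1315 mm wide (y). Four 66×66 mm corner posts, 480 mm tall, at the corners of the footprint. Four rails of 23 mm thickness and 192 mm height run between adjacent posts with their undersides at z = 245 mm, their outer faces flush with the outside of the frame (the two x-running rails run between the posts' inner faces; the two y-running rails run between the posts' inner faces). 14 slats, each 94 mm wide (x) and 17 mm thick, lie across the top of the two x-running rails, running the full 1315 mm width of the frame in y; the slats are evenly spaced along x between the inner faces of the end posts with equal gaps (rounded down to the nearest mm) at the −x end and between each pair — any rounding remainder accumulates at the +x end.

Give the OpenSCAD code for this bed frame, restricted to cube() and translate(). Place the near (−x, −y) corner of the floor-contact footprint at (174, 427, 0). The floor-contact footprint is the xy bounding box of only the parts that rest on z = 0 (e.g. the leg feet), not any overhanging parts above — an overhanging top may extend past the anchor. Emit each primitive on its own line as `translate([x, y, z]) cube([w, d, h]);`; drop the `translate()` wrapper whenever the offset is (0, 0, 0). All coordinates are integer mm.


// slat z = rail_z + rail_h = 245 + 192 = 437
// slat gap = ⌊(1847 − 14·94) / 15⌋ = 35
translate([174, 427, 0]) cube([66, 66, 480]);
translate([174, 1676, 0]) cube([66, 66, 480]);
translate([2087, 427, 0]) cube([66, 66, 480]);
translate([2087, 1676, 0]) cube([66, 66, 480]);
translate([240, 427, 245]) cube([1847, 23, 192]);
translate([240, 1719, 245]) cube([1847, 23, 192]);
translate([174, 493, 245]) cube([23, 1183, 192]);
translate([2130, 493, 245]) cube([23, 1183, 192]);
translate([275, 427, 437]) cube([94, 1315, 17]);
translate([404, 427, 437]) cube([94, 1315, 17]);
translate([533, 427, 437]) cube([94, 1315, 17]);
translate([662, 427, 437]) cube([94, 1315, 17]);
translate([791, 427, 437]) cube([94, 1315, 17]);
translate([920, 427, 437]) cube([94, 1315, 17]);
translate([1049, 427, 437]) cube([94, 1315, 17]);
translate([1178, 427, 437]) cube([94, 1315, 17]);
translate([1307, 427, 437]) cube([94, 1315, 17]);
translate([1436, 427, 437]) cube([94, 1315, 17]);
translate([1565, 427, 437]) cube([94, 1315, 17]);
translate([1694, 427, 437]) cube([94, 1315, 17]);
translate([1823, 427, 437]) cube([94, 1315, 17]);
translate([1952, 427, 437]) cube([94, 1315, 17]);


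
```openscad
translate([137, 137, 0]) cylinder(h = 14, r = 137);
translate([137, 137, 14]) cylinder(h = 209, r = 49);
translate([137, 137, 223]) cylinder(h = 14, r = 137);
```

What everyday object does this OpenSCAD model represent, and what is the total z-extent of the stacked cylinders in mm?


A spool. The overall height is 237 mm.

Three coaxial cylinders, large–small–large — a spool. Two 14 mm flanges and a 209 mm core give 14 + 209 + 14 = 237 mm.


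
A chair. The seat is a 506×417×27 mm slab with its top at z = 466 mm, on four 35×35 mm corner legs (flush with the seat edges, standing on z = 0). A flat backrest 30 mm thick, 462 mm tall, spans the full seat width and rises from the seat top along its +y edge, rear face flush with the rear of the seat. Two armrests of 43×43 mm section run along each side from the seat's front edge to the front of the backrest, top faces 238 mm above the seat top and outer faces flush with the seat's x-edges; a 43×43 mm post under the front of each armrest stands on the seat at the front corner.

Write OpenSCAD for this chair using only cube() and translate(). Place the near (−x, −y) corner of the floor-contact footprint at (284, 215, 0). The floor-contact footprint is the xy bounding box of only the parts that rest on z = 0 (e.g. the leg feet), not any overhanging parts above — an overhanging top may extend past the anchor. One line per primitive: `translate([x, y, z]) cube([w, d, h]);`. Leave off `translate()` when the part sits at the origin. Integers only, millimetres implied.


translate([284, 215, 439]) cube([506, 417, 27]);
translate([284, 215, 0]) cube([35, 35, 439]);
translate([755, 215, 0]) cube([35, 35, 439]);
translate([284, 597, 0]) cube([35, 35, 439]);
translate([755, 597, 0]) cube([35, 35, 439]);
translate([284, 602, 466]) cube([506, 30, 462]);
translate([284, 215, 661]) cube([43, 387, 43]);
translate([747, 215, 661]) cube([43, 387, 43]);
translate([284, 215, 466]) cube([43, 43, 195]);
translate([747, 215, 466]) cube([43, 43, 195]);


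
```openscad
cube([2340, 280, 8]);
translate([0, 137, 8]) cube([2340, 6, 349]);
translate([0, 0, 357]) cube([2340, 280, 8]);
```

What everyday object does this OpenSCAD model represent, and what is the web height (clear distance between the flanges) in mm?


An I-beam. The web height is 349 mm.

Two wide flanges with a thin centred web — an I-beam. Overall 365 mm minus two 8 mm flanges gives a web of 365 − 2·8 = 349 mm.


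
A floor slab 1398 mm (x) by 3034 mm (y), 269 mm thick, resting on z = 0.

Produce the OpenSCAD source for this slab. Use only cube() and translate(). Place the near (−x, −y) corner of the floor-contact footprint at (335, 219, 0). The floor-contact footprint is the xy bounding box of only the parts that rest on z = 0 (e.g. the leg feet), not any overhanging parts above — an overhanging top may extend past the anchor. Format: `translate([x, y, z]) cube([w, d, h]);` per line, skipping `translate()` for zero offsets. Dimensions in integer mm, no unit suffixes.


translate([335, 219, 0]) cube([1398, 3034, 269]);


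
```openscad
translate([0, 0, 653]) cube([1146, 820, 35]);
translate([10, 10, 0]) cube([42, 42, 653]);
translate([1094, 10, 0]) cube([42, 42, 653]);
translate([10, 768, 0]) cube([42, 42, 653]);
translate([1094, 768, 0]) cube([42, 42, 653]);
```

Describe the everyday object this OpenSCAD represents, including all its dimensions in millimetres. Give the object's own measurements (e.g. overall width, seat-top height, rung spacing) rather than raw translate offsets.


A table: top 1146 mm (x) × 820 mm (y), 35 mm thick, upper face at z = 688 mm, on four 42×42 mm square legs, each inset 10 mm from the nearest pair of top edges from z = 0 to the bottom of the top.


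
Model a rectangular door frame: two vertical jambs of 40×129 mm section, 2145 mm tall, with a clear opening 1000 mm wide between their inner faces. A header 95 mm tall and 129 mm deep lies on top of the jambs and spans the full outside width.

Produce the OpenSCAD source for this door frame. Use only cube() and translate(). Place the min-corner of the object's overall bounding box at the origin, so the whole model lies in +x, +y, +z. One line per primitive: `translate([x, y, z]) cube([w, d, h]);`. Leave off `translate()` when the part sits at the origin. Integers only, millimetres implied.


cube([40, 129, 2145]);
translate([1040, 0, 0]) cube([40, 129, 2145]);
translate([0, 0, 2145]) cube([1080, 129, 95]);


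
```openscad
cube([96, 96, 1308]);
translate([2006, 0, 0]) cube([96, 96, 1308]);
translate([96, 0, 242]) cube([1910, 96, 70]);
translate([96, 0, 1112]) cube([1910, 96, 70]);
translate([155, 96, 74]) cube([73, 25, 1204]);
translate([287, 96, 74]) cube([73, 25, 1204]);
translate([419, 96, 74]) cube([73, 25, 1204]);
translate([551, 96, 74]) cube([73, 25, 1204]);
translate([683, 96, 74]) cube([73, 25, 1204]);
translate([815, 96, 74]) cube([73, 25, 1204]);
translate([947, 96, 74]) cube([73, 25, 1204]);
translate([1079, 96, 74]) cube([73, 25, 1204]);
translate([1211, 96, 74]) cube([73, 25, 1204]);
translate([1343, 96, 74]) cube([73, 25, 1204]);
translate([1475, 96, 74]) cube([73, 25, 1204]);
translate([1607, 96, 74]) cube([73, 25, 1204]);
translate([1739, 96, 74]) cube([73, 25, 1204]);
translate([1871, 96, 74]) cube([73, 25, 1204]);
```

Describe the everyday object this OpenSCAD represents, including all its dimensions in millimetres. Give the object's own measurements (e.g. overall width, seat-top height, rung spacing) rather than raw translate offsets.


A fence section. Two 96×96 mm posts, 1308 mm tall, stand on the floor with a clear span of 1910 mm between their inner faces. Two horizontal rails of 96×70 mm section span the gap between the posts with their undersides at z = 242 mm and z = 1112 mm, flush with the posts' −y face. 14 pickets, each 73 mm wide, 25 mm thick and 1204 mm tall, are fixed to the +y face of the rails with their bottoms at z = 74 mm, spaced across the span with a 59 mm gap after the −x post and between neighbouring pickets, with 62 mm left before the +x post.


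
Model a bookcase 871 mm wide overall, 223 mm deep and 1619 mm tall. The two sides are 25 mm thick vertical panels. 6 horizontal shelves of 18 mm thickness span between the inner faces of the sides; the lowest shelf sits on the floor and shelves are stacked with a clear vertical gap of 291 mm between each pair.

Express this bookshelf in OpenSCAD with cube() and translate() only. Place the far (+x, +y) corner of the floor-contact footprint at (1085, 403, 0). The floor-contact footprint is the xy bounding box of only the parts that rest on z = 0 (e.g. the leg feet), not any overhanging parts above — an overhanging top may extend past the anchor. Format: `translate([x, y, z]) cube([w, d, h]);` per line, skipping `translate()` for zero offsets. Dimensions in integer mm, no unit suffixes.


translate([214, 180, 0]) cube([25, 223, 1619]);
translate([1060, 180, 0]) cube([25, 223, 1619]);
translate([239, 180, 0]) cube([821, 223, 18]);
translate([239, 180, 309]) cube([821, 223, 18]);
translate([239, 180, 618]) cube([821, 223, 18]);
translate([239, 180, 927]) cube([821, 223, 18]);
translate([239, 180, 1236]) cube([821, 223, 18]);
translate([239, 180, 1545]) cube([821, 223, 18]);


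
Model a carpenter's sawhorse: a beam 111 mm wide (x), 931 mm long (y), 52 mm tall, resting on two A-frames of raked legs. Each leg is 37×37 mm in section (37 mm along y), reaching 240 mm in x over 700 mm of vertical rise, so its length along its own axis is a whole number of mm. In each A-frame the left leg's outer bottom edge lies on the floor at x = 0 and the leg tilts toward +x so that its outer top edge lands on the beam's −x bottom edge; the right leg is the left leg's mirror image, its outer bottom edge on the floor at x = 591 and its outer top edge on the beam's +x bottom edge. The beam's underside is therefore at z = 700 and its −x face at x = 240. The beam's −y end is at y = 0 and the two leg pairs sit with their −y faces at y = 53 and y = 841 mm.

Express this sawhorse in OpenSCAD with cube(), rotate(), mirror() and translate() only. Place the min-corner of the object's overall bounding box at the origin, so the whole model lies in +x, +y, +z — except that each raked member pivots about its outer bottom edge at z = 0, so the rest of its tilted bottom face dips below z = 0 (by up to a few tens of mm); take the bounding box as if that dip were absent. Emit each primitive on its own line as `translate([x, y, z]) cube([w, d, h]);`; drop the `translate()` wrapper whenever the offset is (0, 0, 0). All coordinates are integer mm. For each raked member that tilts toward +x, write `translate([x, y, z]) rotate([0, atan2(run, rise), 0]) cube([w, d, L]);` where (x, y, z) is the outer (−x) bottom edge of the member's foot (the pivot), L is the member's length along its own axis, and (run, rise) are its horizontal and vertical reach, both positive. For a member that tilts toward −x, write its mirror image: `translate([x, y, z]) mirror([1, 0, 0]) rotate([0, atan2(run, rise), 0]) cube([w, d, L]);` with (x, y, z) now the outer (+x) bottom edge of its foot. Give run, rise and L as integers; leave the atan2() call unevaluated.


translate([240, 0, 700]) cube([111, 931, 52]);
translate([0, 53, 0]) rotate([0, atan2(240, 700), 0]) cube([37, 37, 740]);
translate([591, 53, 0]) mirror([1, 0, 0]) rotate([0, atan2(240, 700), 0]) cube([37, 37, 740]);
translate([0, 841, 0]) rotate([0, atan2(240, 700), 0]) cube([37, 37, 740]);
translate([591, 841, 0]) mirror([1, 0, 0]) rotate([0, atan2(240, 700), 0]) cube([37, 37, 740]);


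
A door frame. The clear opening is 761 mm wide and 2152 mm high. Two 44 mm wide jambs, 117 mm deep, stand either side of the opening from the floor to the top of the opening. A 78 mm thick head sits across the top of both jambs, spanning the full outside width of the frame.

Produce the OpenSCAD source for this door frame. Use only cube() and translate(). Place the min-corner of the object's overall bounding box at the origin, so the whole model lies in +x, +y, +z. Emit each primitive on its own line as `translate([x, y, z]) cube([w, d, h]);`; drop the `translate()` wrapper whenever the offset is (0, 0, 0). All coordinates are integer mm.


cube([44, 117, 2152]);
translate([805, 0, 0]) cube([44, 117, 2152]);
translate([0, 0, 2152]) cube([849, 117, 78]);


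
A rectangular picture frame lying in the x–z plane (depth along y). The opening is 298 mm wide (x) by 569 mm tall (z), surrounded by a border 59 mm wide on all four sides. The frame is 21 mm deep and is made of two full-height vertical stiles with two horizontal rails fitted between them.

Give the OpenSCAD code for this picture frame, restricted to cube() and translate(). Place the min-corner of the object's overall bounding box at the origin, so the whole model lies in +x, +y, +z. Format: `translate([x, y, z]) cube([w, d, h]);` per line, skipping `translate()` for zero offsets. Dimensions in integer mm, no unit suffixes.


cube([59, 21, 687]);
translate([357, 0, 0]) cube([59, 21, 687]);
translate([59, 0, 0]) cube([298, 21, 59]);
translate([59, 0, 628]) cube([298, 21, 59]);


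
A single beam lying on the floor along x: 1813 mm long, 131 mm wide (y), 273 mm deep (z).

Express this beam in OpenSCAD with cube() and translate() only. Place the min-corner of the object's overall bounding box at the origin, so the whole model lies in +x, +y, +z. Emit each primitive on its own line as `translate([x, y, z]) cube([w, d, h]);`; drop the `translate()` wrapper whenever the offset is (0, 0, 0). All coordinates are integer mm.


cube([1813, 131, 273]);


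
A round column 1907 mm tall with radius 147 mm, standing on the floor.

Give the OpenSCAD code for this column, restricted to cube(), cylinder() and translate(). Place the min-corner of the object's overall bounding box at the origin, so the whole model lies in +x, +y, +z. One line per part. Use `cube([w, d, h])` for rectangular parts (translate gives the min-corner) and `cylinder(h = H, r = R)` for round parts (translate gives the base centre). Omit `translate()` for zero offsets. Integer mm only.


translate([147, 147, 0]) cylinder(h = 1907, r = 147);


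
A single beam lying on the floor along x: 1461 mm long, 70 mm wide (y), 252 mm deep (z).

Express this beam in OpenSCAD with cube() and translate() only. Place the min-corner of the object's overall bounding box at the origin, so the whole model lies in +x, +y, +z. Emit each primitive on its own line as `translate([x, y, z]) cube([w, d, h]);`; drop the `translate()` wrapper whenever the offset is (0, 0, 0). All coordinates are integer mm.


cube([1461, 70, 252]);


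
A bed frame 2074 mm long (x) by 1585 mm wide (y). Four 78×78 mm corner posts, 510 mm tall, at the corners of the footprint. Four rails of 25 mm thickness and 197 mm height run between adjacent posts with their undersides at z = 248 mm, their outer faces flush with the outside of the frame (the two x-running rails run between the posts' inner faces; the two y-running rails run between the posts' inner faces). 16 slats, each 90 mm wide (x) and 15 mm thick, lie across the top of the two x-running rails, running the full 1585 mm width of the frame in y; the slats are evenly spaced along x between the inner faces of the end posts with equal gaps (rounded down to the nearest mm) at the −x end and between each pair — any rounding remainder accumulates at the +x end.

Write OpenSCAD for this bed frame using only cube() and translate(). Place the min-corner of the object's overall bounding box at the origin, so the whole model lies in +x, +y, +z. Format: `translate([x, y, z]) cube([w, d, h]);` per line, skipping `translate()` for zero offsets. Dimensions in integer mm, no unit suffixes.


cube([78, 78, 510]);
translate([0, 1507, 0]) cube([78, 78, 510]);
translate([1996, 0, 0]) cube([78, 78, 510]);
translate([1996, 1507, 0]) cube([78, 78, 510]);
translate([78, 0, 248]) cube([1918, 25, 197]);
translate([78, 1560, 248]) cube([1918, 25, 197]);
translate([0, 78, 248]) cube([25, 1429, 197]);
translate([2049, 78, 248]) cube([25, 1429, 197]);
translate([106, 0, 445]) cube([90, 1585, 15]);
translate([224, 0, 445]) cube([90, 1585, 15]);
translate([342, 0, 445]) cube([90, 1585, 15]);
translate([460, 0, 445]) cube([90, 1585, 15]);
translate([578, 0, 445]) cube([90, 1585, 15]);
translate([696, 0, 445]) cube([90, 1585, 15]);
translate([814, 0, 445]) cube([90, 1585, 15]);
translate([932, 0, 445]) cube([90, 1585, 15]);
translate([1050, 0, 445]) cube([90, 1585, 15]);
translate([1168, 0, 445]) cube([90, 1585, 15]);
translate([1286, 0, 445]) cube([90, 1585, 15]);
translate([1404, 0, 445]) cube([90, 1585, 15]);
translate([1522, 0, 445]) cube([90, 1585, 15]);
translate([1640, 0, 445]) cube([90, 1585, 15]);
translate([1758, 0, 445]) cube([90, 1585, 15]);
translate([1876, 0, 445]) cube([90, 1585, 15]);
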